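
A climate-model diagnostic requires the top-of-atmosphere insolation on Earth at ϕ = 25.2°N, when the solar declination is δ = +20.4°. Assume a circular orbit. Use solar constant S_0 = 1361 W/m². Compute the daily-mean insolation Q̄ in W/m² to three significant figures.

cos h₀ = −tan(+25.2°) tan(+20.400°) = -0.1750, h₀ = 1.7467 rad.
Bracket: h₀ sin ϕ sin δ + cos ϕ cos δ sin h₀ = 1.7467×0.42578×0.34857 + 0.90483×0.93728×0.98457 = 0.259235 + 0.834993 = 1.094228.
Q̄ = (S_0/π) × [bracket] = (1361/π) × 1.094228 = 474.0 W/m².

Q̄ ≈ 474 W/m²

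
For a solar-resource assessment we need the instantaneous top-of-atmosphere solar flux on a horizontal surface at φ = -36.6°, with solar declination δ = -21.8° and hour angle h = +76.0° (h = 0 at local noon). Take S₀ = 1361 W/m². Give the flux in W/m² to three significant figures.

cos θ_z = sin φ sin δ + cos φ cos δ cos h = 0.221419 + 0.180330 = 0.401749.
Flux = S₀ · cos θ_z = 1361 × 0.401749 = 546.8 W/m².

547 W/m²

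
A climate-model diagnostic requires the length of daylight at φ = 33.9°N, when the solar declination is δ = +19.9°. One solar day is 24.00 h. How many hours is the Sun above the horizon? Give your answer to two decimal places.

cos H₀ = −tan φ · tan δ = −tan(+33.9°) × tan(+19.900°) = -0.2433, so H₀ = 1.8165 rad = 104.08°.
Daylight = 2H₀/(2π) × 24.00 h = (1.8165/π) × 24.00 = 13.88 h.

13.88 h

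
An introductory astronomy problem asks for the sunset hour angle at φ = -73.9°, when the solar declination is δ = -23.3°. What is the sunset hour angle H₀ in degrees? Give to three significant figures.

H₀ = 180°

Sunrise equation: cos H₀ = −tan φ · tan δ = -1.4921 ≤ −1, so the Sun never sets (polar day) and H₀ = π.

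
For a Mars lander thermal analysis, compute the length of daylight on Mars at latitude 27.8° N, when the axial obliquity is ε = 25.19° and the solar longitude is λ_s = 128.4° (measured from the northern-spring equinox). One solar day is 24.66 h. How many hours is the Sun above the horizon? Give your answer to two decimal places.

Solar declination: sin δ = sin ε · sin λ_s = sin 25.19° × sin 128.4° = 0.33356, so δ = +19.485°.
cos H₀ = −tan φ · tan δ = −tan(+27.8°) × tan(+19.485°) = -0.1865, so H₀ = 1.7584 rad = 100.75°.
Daylight = 2H₀/(2π) × 24.66 h = (1.7584/π) × 24.66 = 13.80 h.

13.80 h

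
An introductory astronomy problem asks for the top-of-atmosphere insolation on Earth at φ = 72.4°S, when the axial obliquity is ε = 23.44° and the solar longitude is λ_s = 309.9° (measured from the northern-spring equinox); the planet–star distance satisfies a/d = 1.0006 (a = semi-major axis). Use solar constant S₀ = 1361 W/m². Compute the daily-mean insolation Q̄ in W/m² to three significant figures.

Q̄ ≈ 396 W/m²

Solar declination: sin δ = sin ε · sin λ_s = sin 23.44° × sin 309.9° = -0.30517, so δ = -17.768°.
cos H₀ = −tan(-72.4°) tan(-17.768°) = -1.0102 ≤ −1 ⇒ polar day, H₀ = π.
Bracket: H₀ sin φ sin δ + cos φ cos δ sin H₀ = 3.1416×-0.95319×-0.30517 + 0.30237×0.95230×0.00000 = 0.913844 + 0.000000 = 0.913844.
Inverse-square distance factor (a/d)² = 1.0006² = 1.001200.
Q̄ = (S₀/π) × 1.001200 × [bracket] = (1361/π) × 1.001200 × 0.913844 = 396.4 W/m².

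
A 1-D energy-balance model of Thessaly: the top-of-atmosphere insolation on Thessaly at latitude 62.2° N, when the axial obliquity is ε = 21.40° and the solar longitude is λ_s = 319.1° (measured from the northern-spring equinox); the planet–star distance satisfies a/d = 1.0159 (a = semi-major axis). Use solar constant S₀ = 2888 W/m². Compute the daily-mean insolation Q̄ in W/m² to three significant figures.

Q̄ ≈ 162 W/m²

Solar declination: sin δ = sin ε · sin λ_s = sin 21.40° × sin 319.1° = -0.23890, so δ = -13.822°.
cos H₀ = −tan(+62.2°) tan(-13.822°) = 0.4666, H₀ = 1.0853 rad.
Bracket: H₀ sin φ sin δ + cos φ cos δ sin H₀ = 1.0853×0.88458×-0.23890 + 0.46639×0.97104×0.88446 = -0.229352 + 0.400557 = 0.171205.
Inverse-square distance factor (a/d)² = 1.0159² = 1.032053.
Q̄ = (S₀/π) × 1.032053 × [bracket] = (2888/π) × 1.032053 × 0.171205 = 162.4 W/m².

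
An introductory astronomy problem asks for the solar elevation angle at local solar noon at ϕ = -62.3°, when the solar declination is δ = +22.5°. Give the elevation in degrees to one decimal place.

5.2°

At local noon the hour angle is zero, so the zenith angle equals |ϕ − δ| = |-62.3° − (+22.500°)| = 84.800°.
Elevation = 90° − 84.800° = 5.2°.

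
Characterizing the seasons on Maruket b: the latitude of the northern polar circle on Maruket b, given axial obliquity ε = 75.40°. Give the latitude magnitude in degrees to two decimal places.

14.60°

The polar circle is the lowest latitude that experiences at least one full rotation of continuous daylight at the northern-summer solstice; it lies at |φ| = 90° − ε = 90° − 75.40° = 14.60°.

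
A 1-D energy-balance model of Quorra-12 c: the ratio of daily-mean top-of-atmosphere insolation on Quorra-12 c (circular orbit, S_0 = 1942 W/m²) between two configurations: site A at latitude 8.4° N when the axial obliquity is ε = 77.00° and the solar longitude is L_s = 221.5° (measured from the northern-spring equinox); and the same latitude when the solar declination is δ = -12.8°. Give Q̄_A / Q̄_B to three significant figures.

— Configuration A (ϕ=+8.4°):
Solar declination: sin δ = sin ε · sin L_s = sin 77.00° × sin 221.5° = -0.64564, so δ = -40.213°.
cos h₀ = −tan(+8.4°) tan(-40.213°) = 0.1248, h₀ = 1.4456 rad.
Bracket: h₀ sin ϕ sin δ + cos ϕ cos δ sin h₀ = 1.4456×0.14608×-0.64564 + 0.98927×0.76364×0.99218 = -0.136342 + 0.749539 = 0.613197.
Q̄ = (S_0/π) × [bracket] = (1942/π) × 0.613197 = 379.05 W/m².
— Configuration B (ϕ=+8.4°):
cos h₀ = −tan(+8.4°) tan(-12.800°) = 0.0335, h₀ = 1.5372 rad.
Bracket: h₀ sin ϕ sin δ + cos ϕ cos δ sin h₀ = 1.5372×0.14608×-0.22155 + 0.98927×0.97515×0.99944 = -0.049750 + 0.964146 = 0.914396.
Q̄ = (S_0/π) × [bracket] = (1942/π) × 0.914396 = 565.24 W/m².
Ratio Q̄_A / Q̄_B = 379.05 / 565.24 = 0.6706.

Q̄_A / Q̄_B ≈ 0.671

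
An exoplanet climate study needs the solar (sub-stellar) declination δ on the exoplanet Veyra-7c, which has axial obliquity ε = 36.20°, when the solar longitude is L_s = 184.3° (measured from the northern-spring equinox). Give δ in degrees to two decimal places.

δ = -2.54°

sin δ = sin ε · sin L_s = sin 36.20° × sin 184.3° = -0.044283.
δ = arcsin(-0.044283) = -2.54°.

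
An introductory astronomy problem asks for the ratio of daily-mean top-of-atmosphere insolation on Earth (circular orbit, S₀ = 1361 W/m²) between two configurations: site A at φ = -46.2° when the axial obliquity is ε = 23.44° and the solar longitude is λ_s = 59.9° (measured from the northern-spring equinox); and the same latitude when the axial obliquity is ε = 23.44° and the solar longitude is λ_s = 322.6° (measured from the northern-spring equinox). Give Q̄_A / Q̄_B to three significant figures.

— Configuration A (φ=-46.2°):
Solar declination: sin δ = sin ε · sin λ_s = sin 23.44° × sin 59.9° = 0.34415, so δ = +20.130°.
cos H₀ = −tan(-46.2°) tan(+20.130°) = 0.3822, H₀ = 1.1786 rad.
Bracket: H₀ sin φ sin δ + cos φ cos δ sin H₀ = 1.1786×-0.72176×0.34415 + 0.69214×0.93892×0.92407 = -0.292757 + 0.600520 = 0.307763.
Q̄ = (S₀/π) × [bracket] = (1361/π) × 0.307763 = 133.33 W/m².
— Configuration B (φ=-46.2°):
Solar declination: sin δ = sin ε · sin λ_s = sin 23.44° × sin 322.6° = -0.24161, so δ = -13.981°.
cos H₀ = −tan(-46.2°) tan(-13.981°) = -0.2596, H₀ = 1.8334 rad.
Bracket: H₀ sin φ sin δ + cos φ cos δ sin H₀ = 1.8334×-0.72176×-0.24161 + 0.69214×0.97037×0.96571 = 0.319716 + 0.648602 = 0.968318.
Q̄ = (S₀/π) × [bracket] = (1361/π) × 0.968318 = 419.49 W/m².
Ratio Q̄_A / Q̄_B = 133.33 / 419.49 = 0.3178.

Q̄_A / Q̄_B ≈ 0.318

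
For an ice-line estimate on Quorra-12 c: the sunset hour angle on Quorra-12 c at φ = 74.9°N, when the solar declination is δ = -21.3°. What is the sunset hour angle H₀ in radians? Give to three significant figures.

cos H₀ = −tan φ · tan δ = 1.4450 ≥ 1, so the host star never rises (polar night) and H₀ = 0.

H₀ = 0.00 rad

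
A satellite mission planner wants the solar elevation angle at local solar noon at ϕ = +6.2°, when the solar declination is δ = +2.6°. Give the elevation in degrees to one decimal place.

At local noon the hour angle is zero, so the zenith angle equals |ϕ − δ| = |+6.2° − (+2.600°)| = 3.600°.
Elevation = 90° − 3.600° = 86.4°.

86.4°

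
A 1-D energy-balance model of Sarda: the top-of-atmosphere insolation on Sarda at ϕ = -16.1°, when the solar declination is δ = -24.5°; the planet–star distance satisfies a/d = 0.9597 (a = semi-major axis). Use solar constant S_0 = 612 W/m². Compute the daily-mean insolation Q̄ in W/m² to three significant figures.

Q̄ ≈ 191 W/m²

cos h₀ = −tan(-16.1°) tan(-24.500°) = -0.1315, h₀ = 1.7027 rad.
Bracket: h₀ sin ϕ sin δ + cos ϕ cos δ sin h₀ = 1.7027×-0.27731×-0.41469 + 0.96078×0.90996×0.99131 = 0.195807 + 0.866674 = 1.062481.
Inverse-square distance factor (a/d)² = 0.9597² = 0.921024.
Q̄ = (S_0/π) × 0.921024 × [bracket] = (612/π) × 0.921024 × 1.062481 = 190.6 W/m².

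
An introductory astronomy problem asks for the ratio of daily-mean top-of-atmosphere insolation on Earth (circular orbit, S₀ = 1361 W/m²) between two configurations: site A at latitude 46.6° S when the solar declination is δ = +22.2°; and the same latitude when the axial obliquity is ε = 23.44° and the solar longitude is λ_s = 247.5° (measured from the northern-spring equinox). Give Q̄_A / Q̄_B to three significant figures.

Q̄_A / Q̄_B ≈ 0.238

— Configuration A (φ=-46.6°):
cos H₀ = −tan(-46.6°) tan(+22.200°) = 0.4315, H₀ = 1.1246 rad.
Bracket: H₀ sin φ sin δ + cos φ cos δ sin H₀ = 1.1246×-0.72657×0.37784 + 0.68709×0.92587×0.90209 = -0.308733 + 0.573870 = 0.265137.
Q̄ = (S₀/π) × [bracket] = (1361/π) × 0.265137 = 114.86 W/m².
— Configuration B (φ=-46.6°):
Solar declination: sin δ = sin ε · sin λ_s = sin 23.44° × sin 247.5° = -0.36751, so δ = -21.562°.
cos H₀ = −tan(-46.6°) tan(-21.562°) = -0.4179, H₀ = 2.0019 rad.
Bracket: H₀ sin φ sin δ + cos φ cos δ sin H₀ = 2.0019×-0.72657×-0.36751 + 0.68709×0.93002×0.90851 = 0.534551 + 0.580545 = 1.115096.
Q̄ = (S₀/π) × [bracket] = (1361/π) × 1.115096 = 483.08 W/m².
Ratio Q̄_A / Q̄_B = 114.86 / 483.08 = 0.2378.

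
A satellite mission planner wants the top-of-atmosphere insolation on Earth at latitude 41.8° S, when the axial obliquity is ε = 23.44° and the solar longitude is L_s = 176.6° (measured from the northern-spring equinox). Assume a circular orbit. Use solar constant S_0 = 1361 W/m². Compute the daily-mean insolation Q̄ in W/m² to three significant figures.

Solar declination: sin δ = sin ε · sin L_s = sin 23.44° × sin 176.6° = 0.02359, so δ = +1.352°.
cos h₀ = −tan(-41.8°) tan(+1.352°) = 0.0211, h₀ = 1.5497 rad.
Bracket: h₀ sin ϕ sin δ + cos ϕ cos δ sin h₀ = 1.5497×-0.66653×0.02359 + 0.74548×0.99972×0.99978 = -0.024367 + 0.745107 = 0.720740.
Q̄ = (S_0/π) × [bracket] = (1361/π) × 0.720740 = 312.2 W/m².

Q̄ ≈ 312 W/m²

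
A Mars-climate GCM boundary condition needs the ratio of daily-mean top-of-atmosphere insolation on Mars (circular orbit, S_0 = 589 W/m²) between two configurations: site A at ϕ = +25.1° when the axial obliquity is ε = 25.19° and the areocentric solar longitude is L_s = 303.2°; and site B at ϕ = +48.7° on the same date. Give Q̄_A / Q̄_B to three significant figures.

Q̄_A / Q̄_B ≈ 2.44

— Configuration A (ϕ=+25.1°):
sin δ = sin 25.19° × sin 303.2° = -0.35614, so δ = -20.864°.
cos h₀ = −tan(+25.1°) tan(-20.864°) = 0.1785, h₀ = 1.3913 rad.
Bracket: h₀ sin ϕ sin δ + cos ϕ cos δ sin h₀ = 1.3913×0.42420×-0.35614 + 0.90557×0.93443×0.98393 = -0.210190 + 0.832593 = 0.622403.
Q̄ = (S_0/π) × [bracket] = (589/π) × 0.622403 = 116.69 W/m².
— Configuration B (ϕ=+48.7°):
cos h₀ = −tan(+48.7°) tan(-20.864°) = 0.4338, h₀ = 1.1220 rad.
Bracket: h₀ sin ϕ sin δ + cos ϕ cos δ sin h₀ = 1.1220×0.75126×-0.35614 + 0.66000×0.93443×0.90099 = -0.300195 + 0.555662 = 0.255467.
Q̄ = (S_0/π) × [bracket] = (589/π) × 0.255467 = 47.896 W/m².
Ratio Q̄_A / Q̄_B = 116.69 / 47.896 = 2.436.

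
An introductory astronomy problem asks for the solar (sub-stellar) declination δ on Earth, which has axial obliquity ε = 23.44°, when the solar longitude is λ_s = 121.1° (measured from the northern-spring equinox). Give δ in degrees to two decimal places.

δ = +19.91°

sin δ = sin ε · sin λ_s = sin 23.44° × sin 121.1° = 0.340613.
δ = arcsin(0.340613) = +19.91°.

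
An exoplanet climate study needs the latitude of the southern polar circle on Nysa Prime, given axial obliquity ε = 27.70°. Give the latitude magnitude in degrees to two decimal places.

The polar circle is the lowest latitude that experiences at least one full rotation of continuous darkness at the northern-summer solstice; it lies at |ϕ| = 90° − ε = 90° − 27.70° = 62.30°.

62.30°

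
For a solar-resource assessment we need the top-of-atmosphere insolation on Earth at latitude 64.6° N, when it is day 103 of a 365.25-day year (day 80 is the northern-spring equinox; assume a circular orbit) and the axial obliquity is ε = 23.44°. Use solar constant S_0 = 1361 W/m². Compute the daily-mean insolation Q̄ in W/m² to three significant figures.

Q̄ ≈ 288 W/m²

Solar longitude: L_s = 360° × (103 − 80)/365.25 = 22.669°.
sin δ = sin 23.44° × sin 22.669° = 0.15331, so δ = +8.819°.
cos h₀ = −tan(+64.6°) tan(+8.819°) = -0.3267, h₀ = 1.9036 rad.
Bracket: h₀ sin ϕ sin δ + cos ϕ cos δ sin h₀ = 1.9036×0.90334×0.15331 + 0.42894×0.98818×0.94511 = 0.263632 + 0.400604 = 0.664236.
Q̄ = (S_0/π) × [bracket] = (1361/π) × 0.664236 = 287.8 W/m².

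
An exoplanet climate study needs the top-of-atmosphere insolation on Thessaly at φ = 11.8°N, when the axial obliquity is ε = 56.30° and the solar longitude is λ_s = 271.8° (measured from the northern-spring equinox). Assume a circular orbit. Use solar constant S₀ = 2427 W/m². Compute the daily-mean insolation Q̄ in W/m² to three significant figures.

Solar declination: sin δ = sin ε · sin λ_s = sin 56.30° × sin 271.8° = -0.83154, so δ = -56.258°.
cos H₀ = −tan(+11.8°) tan(-56.258°) = 0.3127, H₀ = 1.2527 rad.
Bracket: H₀ sin φ sin δ + cos φ cos δ sin H₀ = 1.2527×0.20450×-0.83154 + 0.97887×0.55546×0.94984 = -0.213022 + 0.516450 = 0.303428.
Q̄ = (S₀/π) × [bracket] = (2427/π) × 0.303428 = 234.4 W/m².

Q̄ ≈ 234 W/m²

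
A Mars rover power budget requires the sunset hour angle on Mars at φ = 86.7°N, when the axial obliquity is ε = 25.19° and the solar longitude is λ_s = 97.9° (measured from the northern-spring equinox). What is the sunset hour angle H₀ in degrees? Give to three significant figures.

H₀ = 180°

Solar declination: sin δ = sin ε · sin λ_s = sin 25.19° × sin 97.9° = 0.42158, so δ = +24.935°.
Sunrise equation: cos H₀ = −tan φ · tan δ = -8.0631 ≤ −1, so the Sun never sets (polar day) and H₀ = π.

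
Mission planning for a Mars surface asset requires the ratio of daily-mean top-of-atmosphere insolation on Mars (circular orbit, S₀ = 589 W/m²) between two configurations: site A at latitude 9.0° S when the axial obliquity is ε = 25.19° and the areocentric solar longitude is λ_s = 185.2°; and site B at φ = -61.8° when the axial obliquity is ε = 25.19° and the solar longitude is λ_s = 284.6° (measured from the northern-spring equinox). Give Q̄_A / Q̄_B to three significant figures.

— Configuration A (φ=-9.0°):
sin δ = sin 25.19° × sin 185.2° = -0.03858, so δ = -2.211°.
cos H₀ = −tan(-9.0°) tan(-2.211°) = -0.0061, H₀ = 1.5769 rad.
Bracket: H₀ sin φ sin δ + cos φ cos δ sin H₀ = 1.5769×-0.15643×-0.03858 + 0.98769×0.99926×0.99998 = 0.009517 + 0.986939 = 0.996456.
Q̄ = (S₀/π) × [bracket] = (589/π) × 0.996456 = 186.82 W/m².
— Configuration B (φ=-61.8°):
Solar declination: sin δ = sin ε · sin λ_s = sin 25.19° × sin 284.6° = -0.41188, so δ = -24.323°.
cos H₀ = −tan(-61.8°) tan(-24.323°) = -0.8430, H₀ = 2.5736 rad.
Bracket: H₀ sin φ sin δ + cos φ cos δ sin H₀ = 2.5736×-0.88130×-0.41188 + 0.47255×0.91124×0.53796 = 0.934191 + 0.231649 = 1.165840.
Q̄ = (S₀/π) × [bracket] = (589/π) × 1.165840 = 218.58 W/m².
Ratio Q̄_A / Q̄_B = 186.82 / 218.58 = 0.8547.

Q̄_A / Q̄_B ≈ 0.855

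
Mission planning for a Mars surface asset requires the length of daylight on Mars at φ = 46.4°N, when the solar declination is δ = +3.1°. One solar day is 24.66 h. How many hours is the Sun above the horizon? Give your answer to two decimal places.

cos H₀ = −tan φ · tan δ = −tan(+46.4°) × tan(+3.100°) = -0.0569, so H₀ = 1.6277 rad = 93.26°.
Daylight = 2H₀/(2π) × 24.66 h = (1.6277/π) × 24.66 = 12.78 h.

12.78 h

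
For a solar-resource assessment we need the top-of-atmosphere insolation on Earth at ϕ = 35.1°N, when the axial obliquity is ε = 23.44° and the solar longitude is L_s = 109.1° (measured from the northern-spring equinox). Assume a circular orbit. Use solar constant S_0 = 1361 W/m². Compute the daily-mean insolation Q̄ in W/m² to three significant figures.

Q̄ ≈ 489 W/m²

Solar declination: sin δ = sin ε · sin L_s = sin 23.44° × sin 109.1° = 0.37589, so δ = +22.079°.
cos h₀ = −tan(+35.1°) tan(+22.079°) = -0.2851, h₀ = 1.8599 rad.
Bracket: h₀ sin ϕ sin δ + cos ϕ cos δ sin h₀ = 1.8599×0.57501×0.37589 + 0.81815×0.92666×0.95850 = 0.402000 + 0.726684 = 1.128684.
Q̄ = (S_0/π) × [bracket] = (1361/π) × 1.128684 = 489.0 W/m².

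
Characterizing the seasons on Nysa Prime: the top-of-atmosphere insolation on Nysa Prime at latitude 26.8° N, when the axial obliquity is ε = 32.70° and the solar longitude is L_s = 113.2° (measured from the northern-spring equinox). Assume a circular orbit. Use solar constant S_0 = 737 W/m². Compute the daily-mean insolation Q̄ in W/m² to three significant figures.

Solar declination: sin δ = sin ε · sin L_s = sin 32.70° × sin 113.2° = 0.49655, so δ = +29.772°.
cos h₀ = −tan(+26.8°) tan(+29.772°) = -0.2890, h₀ = 1.8639 rad.
Bracket: h₀ sin ϕ sin δ + cos ϕ cos δ sin h₀ = 1.8639×0.45088×0.49655 + 0.89259×0.86801×0.95734 = 0.417298 + 0.741725 = 1.159023.
Q̄ = (S_0/π) × [bracket] = (737/π) × 1.159023 = 271.9 W/m².

Q̄ ≈ 272 W/m²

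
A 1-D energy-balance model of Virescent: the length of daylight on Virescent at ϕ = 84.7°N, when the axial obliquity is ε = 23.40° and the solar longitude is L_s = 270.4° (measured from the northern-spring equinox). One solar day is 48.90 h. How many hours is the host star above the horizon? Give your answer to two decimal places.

Solar declination: sin δ = sin ε · sin L_s = sin 23.40° × sin 270.4° = -0.39714, so δ = -23.399°.
cos h₀ = −tan ϕ · tan δ = 4.6646 ≥ 1, so the host star never rises (polar night) and h₀ = 0.
Daylight = 2h₀/(2π) × 48.90 h = (0.0000/π) × 48.90 = 0.00 h.

0.00 h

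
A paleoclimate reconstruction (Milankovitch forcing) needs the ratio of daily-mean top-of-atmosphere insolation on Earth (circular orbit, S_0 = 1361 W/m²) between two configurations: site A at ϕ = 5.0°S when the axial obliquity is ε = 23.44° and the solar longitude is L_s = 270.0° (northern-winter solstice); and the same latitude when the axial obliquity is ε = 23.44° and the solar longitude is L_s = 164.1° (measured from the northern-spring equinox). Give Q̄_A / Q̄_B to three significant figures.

— Configuration A (ϕ=-5.0°):
Solar declination: sin δ = sin ε · sin L_s = sin 23.44° × sin 270.0° = -0.39779, so δ = -23.440°.
cos h₀ = −tan(-5.0°) tan(-23.440°) = -0.0379, h₀ = 1.6087 rad.
Bracket: h₀ sin ϕ sin δ + cos ϕ cos δ sin h₀ = 1.6087×-0.08716×-0.39779 + 0.99619×0.91748×0.99928 = 0.055776 + 0.913326 = 0.969102.
Q̄ = (S_0/π) × [bracket] = (1361/π) × 0.969102 = 419.83 W/m².
— Configuration B (ϕ=-5.0°):
Solar declination: sin δ = sin ε · sin L_s = sin 23.44° × sin 164.1° = 0.10898, so δ = +6.256°.
cos h₀ = −tan(-5.0°) tan(+6.256°) = 0.0096, h₀ = 1.5612 rad.
Bracket: h₀ sin ϕ sin δ + cos ϕ cos δ sin h₀ = 1.5612×-0.08716×0.10898 + 0.99619×0.99404×0.99995 = -0.014829 + 0.990203 = 0.975374.
Q̄ = (S_0/π) × [bracket] = (1361/π) × 0.975374 = 422.55 W/m².
Ratio Q̄_A / Q̄_B = 419.83 / 422.55 = 0.9936.

Q̄_A / Q̄_B ≈ 0.994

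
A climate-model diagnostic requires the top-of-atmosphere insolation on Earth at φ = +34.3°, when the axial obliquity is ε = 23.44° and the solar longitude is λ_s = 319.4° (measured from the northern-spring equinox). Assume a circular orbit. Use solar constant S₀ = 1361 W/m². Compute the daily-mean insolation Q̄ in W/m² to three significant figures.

Solar declination: sin δ = sin ε · sin λ_s = sin 23.44° × sin 319.4° = -0.25887, so δ = -15.003°.
cos H₀ = −tan(+34.3°) tan(-15.003°) = 0.1828, H₀ = 1.3869 rad.
Bracket: H₀ sin φ sin δ + cos φ cos δ sin H₀ = 1.3869×0.56353×-0.25887 + 0.82610×0.96591×0.98315 = -0.202322 + 0.784493 = 0.582171.
Q̄ = (S₀/π) × [bracket] = (1361/π) × 0.582171 = 252.2 W/m².

Q̄ ≈ 252 W/m²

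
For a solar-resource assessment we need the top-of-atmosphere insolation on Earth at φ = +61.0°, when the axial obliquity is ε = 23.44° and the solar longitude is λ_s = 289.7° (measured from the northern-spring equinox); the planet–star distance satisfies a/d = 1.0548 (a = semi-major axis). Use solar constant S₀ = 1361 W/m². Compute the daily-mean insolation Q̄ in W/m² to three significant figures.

Q̄ ≈ 29.3 W/m²

Solar declination: sin δ = sin ε · sin λ_s = sin 23.44° × sin 289.7° = -0.37451, so δ = -21.994°.
cos H₀ = −tan(+61.0°) tan(-21.994°) = 0.7287, H₀ = 0.7544 rad.
Bracket: H₀ sin φ sin δ + cos φ cos δ sin H₀ = 0.7544×0.87462×-0.37451 + 0.48481×0.92722×0.68488 = -0.247107 + 0.307871 = 0.060764.
Inverse-square distance factor (a/d)² = 1.0548² = 1.112603.
Q̄ = (S₀/π) × 1.112603 × [bracket] = (1361/π) × 1.112603 × 0.060764 = 29.29 W/m².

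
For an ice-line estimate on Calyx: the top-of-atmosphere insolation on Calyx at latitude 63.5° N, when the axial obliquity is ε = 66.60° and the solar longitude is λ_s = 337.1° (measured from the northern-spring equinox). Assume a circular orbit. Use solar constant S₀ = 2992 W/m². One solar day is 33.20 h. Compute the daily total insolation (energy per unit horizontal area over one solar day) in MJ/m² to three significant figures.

Solar declination: sin δ = sin ε · sin λ_s = sin 66.60° × sin 337.1° = -0.35712, so δ = -20.923°.
cos H₀ = −tan(+63.5°) tan(-20.923°) = 0.7668, H₀ = 0.6969 rad.
Bracket: H₀ sin φ sin δ + cos φ cos δ sin H₀ = 0.6969×0.89493×-0.35712 + 0.44620×0.93406×0.64184 = -0.222727 + 0.267505 = 0.044778.
Q̄ = (S₀/π) × [bracket] = (2992/π) × 0.044778 = 42.646 W/m².
Daily total = Q̄ × 33.20 h × 3600 s/h = 42.646 × 33.20 × 3600 / 10⁶ = 5.097 MJ/m².

5.10 MJ/m²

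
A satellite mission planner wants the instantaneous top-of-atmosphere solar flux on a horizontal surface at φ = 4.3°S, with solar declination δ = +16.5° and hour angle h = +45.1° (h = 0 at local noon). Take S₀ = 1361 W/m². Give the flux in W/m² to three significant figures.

890 W/m²

cos θ_z = sin φ sin δ + cos φ cos δ cos h = -0.021295 + 0.674898 = 0.653603.
Flux = S₀ · cos θ_z = 1361 × 0.653603 = 889.6 W/m².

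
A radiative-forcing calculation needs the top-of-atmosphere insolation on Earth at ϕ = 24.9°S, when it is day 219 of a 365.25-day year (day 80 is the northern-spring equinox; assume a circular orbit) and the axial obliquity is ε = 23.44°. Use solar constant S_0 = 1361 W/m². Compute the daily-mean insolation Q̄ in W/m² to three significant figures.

Q̄ ≈ 304 W/m²

Solar longitude: L_s = 360° × (219 − 80)/365.25 = 137.002°.
sin δ = sin 23.44° × sin 137.002° = 0.27128, so δ = +15.740°.
cos h₀ = −tan(-24.9°) tan(+15.740°) = 0.1308, h₀ = 1.4396 rad.
Bracket: h₀ sin ϕ sin δ + cos ϕ cos δ sin h₀ = 1.4396×-0.42104×0.27128 + 0.90704×0.96250×0.99140 = -0.164431 + 0.865518 = 0.701087.
Q̄ = (S_0/π) × [bracket] = (1361/π) × 0.701087 = 303.7 W/m².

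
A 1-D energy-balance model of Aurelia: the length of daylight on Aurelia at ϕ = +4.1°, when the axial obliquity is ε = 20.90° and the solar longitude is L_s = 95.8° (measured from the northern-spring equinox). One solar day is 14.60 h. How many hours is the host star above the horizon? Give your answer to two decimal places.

Solar declination: sin δ = sin ε · sin L_s = sin 20.90° × sin 95.8° = 0.35491, so δ = +20.788°.
cos h₀ = −tan ϕ · tan δ = −tan(+4.1°) × tan(+20.788°) = -0.0272, so h₀ = 1.5980 rad = 91.56°.
Daylight = 2h₀/(2π) × 14.60 h = (1.5980/π) × 14.60 = 7.43 h.

7.43 h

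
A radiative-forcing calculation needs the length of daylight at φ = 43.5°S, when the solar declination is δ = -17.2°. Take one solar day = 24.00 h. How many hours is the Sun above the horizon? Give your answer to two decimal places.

14.28 h

cos H₀ = −tan φ · tan δ = −tan(-43.5°) × tan(-17.200°) = -0.2938, so H₀ = 1.8689 rad = 107.08°.
Daylight = 2H₀/(2π) × 24.00 h = (1.8689/π) × 24.00 = 14.28 h.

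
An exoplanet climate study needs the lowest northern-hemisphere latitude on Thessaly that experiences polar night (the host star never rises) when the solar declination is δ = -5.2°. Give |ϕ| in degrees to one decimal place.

|ϕ| = 84.8°

Polar night requires cos h₀ = −tan ϕ tan δ ≥ 1, i.e. tan ϕ tan δ ≤ −1.
The boundary is |tan ϕ| · |tan δ| = 1, so |ϕ| = 90° − |δ| = 90° − 5.2° = 84.8° in the northern hemisphere.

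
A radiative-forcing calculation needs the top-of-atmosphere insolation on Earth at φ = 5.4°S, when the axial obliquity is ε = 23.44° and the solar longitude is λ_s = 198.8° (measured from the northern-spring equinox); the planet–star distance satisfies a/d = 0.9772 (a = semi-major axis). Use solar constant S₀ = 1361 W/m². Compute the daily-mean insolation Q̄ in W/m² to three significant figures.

Q̄ ≈ 416 W/m²

Solar declination: sin δ = sin ε · sin λ_s = sin 23.44° × sin 198.8° = -0.12819, so δ = -7.365°.
cos H₀ = −tan(-5.4°) tan(-7.365°) = -0.0122, H₀ = 1.5830 rad.
Bracket: H₀ sin φ sin δ + cos φ cos δ sin H₀ = 1.5830×-0.09411×-0.12819 + 0.99556×0.99175×0.99993 = 0.019097 + 0.987278 = 1.006375.
Inverse-square distance factor (a/d)² = 0.9772² = 0.954920.
Q̄ = (S₀/π) × 0.954920 × [bracket] = (1361/π) × 0.954920 × 1.006375 = 416.3 W/m².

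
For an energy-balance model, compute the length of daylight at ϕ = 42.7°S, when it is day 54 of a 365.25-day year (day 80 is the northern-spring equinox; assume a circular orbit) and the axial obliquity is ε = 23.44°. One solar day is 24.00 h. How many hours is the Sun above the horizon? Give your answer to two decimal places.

13.24 h

Solar longitude: L_s = 360° × (54 − 80)/365.25 = -25.626°, i.e. -25.626° + 360° = 334.374°.
sin δ = sin 23.44° × sin 334.374° = -0.17204, so δ = -9.907°.
cos h₀ = −tan ϕ · tan δ = −tan(-42.7°) × tan(-9.907°) = -0.1612, so h₀ = 1.7327 rad = 99.27°.
Daylight = 2h₀/(2π) × 24.00 h = (1.7327/π) × 24.00 = 13.24 h.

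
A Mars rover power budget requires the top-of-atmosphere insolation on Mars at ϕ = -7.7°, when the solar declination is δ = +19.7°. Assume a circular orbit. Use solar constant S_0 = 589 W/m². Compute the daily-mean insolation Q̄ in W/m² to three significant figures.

cos h₀ = −tan(-7.7°) tan(+19.700°) = 0.0484, h₀ = 1.5224 rad.
Bracket: h₀ sin ϕ sin δ + cos ϕ cos δ sin h₀ = 1.5224×-0.13399×0.33710 + 0.99098×0.94147×0.99883 = -0.068764 + 0.931886 = 0.863122.
Q̄ = (S_0/π) × [bracket] = (589/π) × 0.863122 = 161.8 W/m².

Q̄ ≈ 162 W/m²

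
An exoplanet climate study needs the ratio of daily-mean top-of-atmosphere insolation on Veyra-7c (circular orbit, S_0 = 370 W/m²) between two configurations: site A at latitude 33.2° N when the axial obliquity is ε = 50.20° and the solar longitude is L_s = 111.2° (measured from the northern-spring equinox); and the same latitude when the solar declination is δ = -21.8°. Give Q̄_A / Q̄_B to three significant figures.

— Configuration A (ϕ=+33.2°):
Solar declination: sin δ = sin ε · sin L_s = sin 50.20° × sin 111.2° = 0.71629, so δ = +45.749°.
cos h₀ = −tan(+33.2°) tan(+45.749°) = -0.6717, h₀ = 2.3073 rad.
Bracket: h₀ sin ϕ sin δ + cos ϕ cos δ sin h₀ = 2.3073×0.54756×0.71629 + 0.83676×0.69780×0.74081 = 0.904950 + 0.432552 = 1.337502.
Q̄ = (S_0/π) × [bracket] = (370/π) × 1.337502 = 157.52 W/m².
— Configuration B (ϕ=+33.2°):
cos h₀ = −tan(+33.2°) tan(-21.800°) = 0.2617, h₀ = 1.3060 rad.
Bracket: h₀ sin ϕ sin δ + cos ϕ cos δ sin h₀ = 1.3060×0.54756×-0.37137 + 0.83676×0.92849×0.96514 = -0.265572 + 0.749840 = 0.484268.
Q̄ = (S_0/π) × [bracket] = (370/π) × 0.484268 = 57.034 W/m².
Ratio Q̄_A / Q̄_B = 157.52 / 57.034 = 2.762.

Q̄_A / Q̄_B ≈ 2.76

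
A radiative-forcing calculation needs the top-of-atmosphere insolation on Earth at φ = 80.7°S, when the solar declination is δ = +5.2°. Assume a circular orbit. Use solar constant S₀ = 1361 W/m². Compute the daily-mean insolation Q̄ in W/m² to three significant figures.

Q̄ ≈ 19.9 W/m²

cos H₀ = −tan(-80.7°) tan(+5.200°) = 0.5557, H₀ = 0.9815 rad.
Bracket: H₀ sin φ sin δ + cos φ cos δ sin H₀ = 0.9815×-0.98686×0.09063 + 0.16160×0.99588×0.83135 = -0.087784 + 0.133793 = 0.046009.
Q̄ = (S₀/π) × [bracket] = (1361/π) × 0.046009 = 19.93 W/m².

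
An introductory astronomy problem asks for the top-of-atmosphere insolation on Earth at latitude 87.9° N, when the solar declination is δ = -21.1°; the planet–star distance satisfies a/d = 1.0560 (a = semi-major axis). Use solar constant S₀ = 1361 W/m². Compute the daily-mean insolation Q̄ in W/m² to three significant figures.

cos H₀ = −tan(+87.9°) tan(-21.100°) = 10.5232 ≥ 1 ⇒ polar night, H₀ = 0 and Q̄ = 0.
Inverse-square distance factor (a/d)² = 1.0560² = 1.115136.

Q̄ ≈ 0.00 W/m²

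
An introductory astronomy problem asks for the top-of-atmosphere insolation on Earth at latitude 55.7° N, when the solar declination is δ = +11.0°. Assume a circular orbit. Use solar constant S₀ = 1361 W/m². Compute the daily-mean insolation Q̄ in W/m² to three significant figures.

Q̄ ≈ 357 W/m²

cos H₀ = −tan(+55.7°) tan(+11.000°) = -0.2850, H₀ = 1.8598 rad.
Bracket: H₀ sin φ sin δ + cos φ cos δ sin H₀ = 1.8598×0.82610×0.19081 + 0.56353×0.98163×0.95854 = 0.293157 + 0.530243 = 0.823400.
Q̄ = (S₀/π) × [bracket] = (1361/π) × 0.823400 = 356.7 W/m².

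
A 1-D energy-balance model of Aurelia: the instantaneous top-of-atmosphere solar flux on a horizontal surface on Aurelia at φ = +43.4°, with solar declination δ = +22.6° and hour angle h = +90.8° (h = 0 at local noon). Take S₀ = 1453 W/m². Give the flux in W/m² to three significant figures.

370 W/m²

cos θ_z = sin φ sin δ + cos φ cos δ cos h = 0.264045 + -0.009366 = 0.254679.
Flux = S₀ · cos θ_z = 1453 × 0.254679 = 370.0 W/m².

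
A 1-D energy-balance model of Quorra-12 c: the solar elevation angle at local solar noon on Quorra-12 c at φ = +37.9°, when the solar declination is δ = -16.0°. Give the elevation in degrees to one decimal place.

At local noon the hour angle is zero, so the zenith angle equals |φ − δ| = |+37.9° − (-16.000°)| = 53.900°.
Elevation = 90° − 53.900° = 36.1°.

36.1°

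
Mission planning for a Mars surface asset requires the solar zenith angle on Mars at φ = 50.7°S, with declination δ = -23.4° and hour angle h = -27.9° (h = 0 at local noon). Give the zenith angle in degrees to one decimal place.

cos θ_z = sin φ sin δ + cos φ cos δ cos h = 0.307329 + 0.513723 = 0.821052.
θ_z = arccos(0.821052) = 34.8°.

θ_z = 34.8°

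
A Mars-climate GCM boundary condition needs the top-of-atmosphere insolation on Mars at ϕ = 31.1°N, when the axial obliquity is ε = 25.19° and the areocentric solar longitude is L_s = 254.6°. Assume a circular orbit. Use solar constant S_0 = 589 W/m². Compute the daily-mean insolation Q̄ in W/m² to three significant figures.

Q̄ ≈ 89.4 W/m²

sin δ = sin 25.19° × sin 254.6° = -0.41034, so δ = -24.226°.
cos h₀ = −tan(+31.1°) tan(-24.226°) = 0.2714, h₀ = 1.2959 rad.
Bracket: h₀ sin ϕ sin δ + cos ϕ cos δ sin h₀ = 1.2959×0.51653×-0.41034 + 0.85627×0.91193×0.96246 = -0.274670 + 0.751545 = 0.476875.
Q̄ = (S_0/π) × [bracket] = (589/π) × 0.476875 = 89.41 W/m².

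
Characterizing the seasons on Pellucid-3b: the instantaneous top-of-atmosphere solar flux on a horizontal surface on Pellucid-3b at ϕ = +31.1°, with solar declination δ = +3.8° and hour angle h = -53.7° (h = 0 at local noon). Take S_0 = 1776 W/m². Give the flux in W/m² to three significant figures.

959 W/m²

cos θ_z = sin ϕ sin δ + cos ϕ cos δ cos h = 0.034233 + 0.505807 = 0.540040.
Flux = S_0 · cos θ_z = 1776 × 0.540040 = 959.1 W/m².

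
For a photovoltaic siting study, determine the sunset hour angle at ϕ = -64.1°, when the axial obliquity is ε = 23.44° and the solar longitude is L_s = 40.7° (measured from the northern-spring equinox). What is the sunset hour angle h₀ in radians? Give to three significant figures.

Solar declination: sin δ = sin ε · sin L_s = sin 23.44° × sin 40.7° = 0.25940, so δ = +15.034°.
cos h₀ = −tan ϕ · tan δ = −tan(-64.1°) × tan(+15.034°) = 0.5531, so h₀ = 0.9847 rad = 56.42°.

h₀ = 0.985 rad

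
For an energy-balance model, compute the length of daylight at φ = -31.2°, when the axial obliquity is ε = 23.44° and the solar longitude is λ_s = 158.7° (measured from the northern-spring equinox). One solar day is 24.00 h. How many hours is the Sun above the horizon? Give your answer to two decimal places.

11.32 h

Solar declination: sin δ = sin ε · sin λ_s = sin 23.44° × sin 158.7° = 0.14450, so δ = +8.308°.
cos H₀ = −tan φ · tan δ = −tan(-31.2°) × tan(+8.308°) = 0.0884, so H₀ = 1.4822 rad = 84.93°.
Daylight = 2H₀/(2π) × 24.00 h = (1.4822/π) × 24.00 = 11.32 h.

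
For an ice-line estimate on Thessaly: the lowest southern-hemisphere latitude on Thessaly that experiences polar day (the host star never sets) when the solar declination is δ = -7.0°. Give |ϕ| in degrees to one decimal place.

Polar day requires cos h₀ = −tan ϕ tan δ ≤ −1, i.e. tan ϕ tan δ ≥ 1.
The boundary is |tan ϕ| · |tan δ| = 1, so |ϕ| = 90° − |δ| = 90° − 7.0° = 83.0° in the southern hemisphere.

|ϕ| = 83.0°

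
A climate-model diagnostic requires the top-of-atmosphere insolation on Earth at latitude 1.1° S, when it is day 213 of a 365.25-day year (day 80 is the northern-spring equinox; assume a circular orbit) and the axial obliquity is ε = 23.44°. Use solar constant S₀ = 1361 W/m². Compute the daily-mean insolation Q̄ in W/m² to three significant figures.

Solar longitude: λ_s = 360° × (213 − 80)/365.25 = 131.088°.
sin δ = sin 23.44° × sin 131.088° = 0.29981, so δ = +17.446°.
cos H₀ = −tan(-1.1°) tan(+17.446°) = 0.0060, H₀ = 1.5648 rad.
Bracket: H₀ sin φ sin δ + cos φ cos δ sin H₀ = 1.5648×-0.01920×0.29981 + 0.99982×0.95400×0.99998 = -0.009008 + 0.953809 = 0.944801.
Q̄ = (S₀/π) × [bracket] = (1361/π) × 0.944801 = 409.3 W/m².

Q̄ ≈ 409 W/m²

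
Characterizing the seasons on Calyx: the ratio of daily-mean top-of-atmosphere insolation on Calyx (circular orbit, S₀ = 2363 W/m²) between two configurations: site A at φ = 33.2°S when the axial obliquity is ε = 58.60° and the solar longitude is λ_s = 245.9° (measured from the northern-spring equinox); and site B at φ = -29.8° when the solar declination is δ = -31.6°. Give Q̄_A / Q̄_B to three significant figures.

Q̄_A / Q̄_B ≈ 1.16

— Configuration A (φ=-33.2°):
Solar declination: sin δ = sin ε · sin λ_s = sin 58.60° × sin 245.9° = -0.77915, so δ = -51.183°.
cos H₀ = −tan(-33.2°) tan(-51.183°) = -0.8134, H₀ = 2.5207 rad.
Bracket: H₀ sin φ sin δ + cos φ cos δ sin H₀ = 2.5207×-0.54756×-0.77915 + 0.83676×0.62684×0.58172 = 1.075410 + 0.305121 = 1.380531.
Q̄ = (S₀/π) × [bracket] = (2363/π) × 1.380531 = 1038.4 W/m².
— Configuration B (φ=-29.8°):
cos H₀ = −tan(-29.8°) tan(-31.600°) = -0.3523, H₀ = 1.9309 rad.
Bracket: H₀ sin φ sin δ + cos φ cos δ sin H₀ = 1.9309×-0.49697×-0.52399 + 0.86777×0.85173×0.93588 = 0.502820 + 0.691714 = 1.194534.
Q̄ = (S₀/π) × [bracket] = (2363/π) × 1.194534 = 898.49 W/m².
Ratio Q̄_A / Q̄_B = 1038.4 / 898.49 = 1.156.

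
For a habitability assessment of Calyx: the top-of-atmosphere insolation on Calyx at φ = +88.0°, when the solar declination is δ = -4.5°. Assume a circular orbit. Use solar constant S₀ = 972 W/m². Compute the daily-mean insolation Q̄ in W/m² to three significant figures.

Q̄ ≈ 0.00 W/m²

cos H₀ = −tan(+88.0°) tan(-4.500°) = 2.2537 ≥ 1 ⇒ polar night, H₀ = 0 and Q̄ = 0.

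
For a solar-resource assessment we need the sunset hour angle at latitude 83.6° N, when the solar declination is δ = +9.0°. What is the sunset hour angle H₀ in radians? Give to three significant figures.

Sunrise equation: cos H₀ = −tan φ · tan δ = -1.4120 ≤ −1, so the Sun never sets (polar day) and H₀ = π.

H₀ = 3.14 rad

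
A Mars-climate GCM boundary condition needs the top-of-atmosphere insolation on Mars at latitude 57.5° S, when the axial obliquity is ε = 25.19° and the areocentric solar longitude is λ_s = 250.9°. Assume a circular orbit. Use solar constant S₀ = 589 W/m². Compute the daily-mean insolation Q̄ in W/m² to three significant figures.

Q̄ ≈ 215 W/m²

sin δ = sin 25.19° × sin 250.9° = -0.40219, so δ = -23.715°.
cos H₀ = −tan(-57.5°) tan(-23.715°) = -0.6895, H₀ = 2.3317 rad.
Bracket: H₀ sin φ sin δ + cos φ cos δ sin H₀ = 2.3317×-0.84339×-0.40219 + 0.53730×0.91556×0.72425 = 0.790920 + 0.356281 = 1.147201.
Q̄ = (S₀/π) × [bracket] = (589/π) × 1.147201 = 215.1 W/m².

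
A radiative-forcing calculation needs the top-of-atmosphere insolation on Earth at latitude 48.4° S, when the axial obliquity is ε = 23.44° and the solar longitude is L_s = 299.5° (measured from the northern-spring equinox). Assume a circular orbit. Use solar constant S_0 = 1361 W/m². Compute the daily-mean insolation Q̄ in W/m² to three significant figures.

Q̄ ≈ 470 W/m²

Solar declination: sin δ = sin ε · sin L_s = sin 23.44° × sin 299.5° = -0.34622, so δ = -20.256°.
cos h₀ = −tan(-48.4°) tan(-20.256°) = -0.4157, h₀ = 1.9995 rad.
Bracket: h₀ sin ϕ sin δ + cos ϕ cos δ sin h₀ = 1.9995×-0.74780×-0.34622 + 0.66393×0.93815×0.90952 = 0.517677 + 0.566509 = 1.084186.
Q̄ = (S_0/π) × [bracket] = (1361/π) × 1.084186 = 469.7 W/m².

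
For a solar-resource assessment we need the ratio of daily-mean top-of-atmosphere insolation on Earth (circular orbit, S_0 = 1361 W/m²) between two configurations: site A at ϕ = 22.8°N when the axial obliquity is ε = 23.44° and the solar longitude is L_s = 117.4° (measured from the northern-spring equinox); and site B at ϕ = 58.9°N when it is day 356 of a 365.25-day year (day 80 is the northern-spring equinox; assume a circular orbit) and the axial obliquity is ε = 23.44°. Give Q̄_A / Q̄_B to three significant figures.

— Configuration A (ϕ=+22.8°):
Solar declination: sin δ = sin ε · sin L_s = sin 23.44° × sin 117.4° = 0.35316, so δ = +20.681°.
cos h₀ = −tan(+22.8°) tan(+20.681°) = -0.1587, h₀ = 1.7302 rad.
Bracket: h₀ sin ϕ sin δ + cos ϕ cos δ sin h₀ = 1.7302×0.38752×0.35316 + 0.92186×0.93556×0.98733 = 0.236789 + 0.851528 = 1.088317.
Q̄ = (S_0/π) × [bracket] = (1361/π) × 1.088317 = 471.48 W/m².
— Configuration B (ϕ=+58.9°):
Solar longitude: L_s = 360° × (356 − 80)/365.25 = 272.033°.
sin δ = sin 23.44° × sin 272.033° = -0.39754, so δ = -23.424°.
cos h₀ = −tan(+58.9°) tan(-23.424°) = 0.7182, h₀ = 0.7696 rad.
Bracket: h₀ sin ϕ sin δ + cos ϕ cos δ sin h₀ = 0.7696×0.85627×-0.39754 + 0.51653×0.91759×0.69584 = -0.261973 + 0.329802 = 0.067829.
Q̄ = (S_0/π) × [bracket] = (1361/π) × 0.067829 = 29.385 W/m².
Ratio Q̄_A / Q̄_B = 471.48 / 29.385 = 16.04.

Q̄_A / Q̄_B ≈ 16.0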